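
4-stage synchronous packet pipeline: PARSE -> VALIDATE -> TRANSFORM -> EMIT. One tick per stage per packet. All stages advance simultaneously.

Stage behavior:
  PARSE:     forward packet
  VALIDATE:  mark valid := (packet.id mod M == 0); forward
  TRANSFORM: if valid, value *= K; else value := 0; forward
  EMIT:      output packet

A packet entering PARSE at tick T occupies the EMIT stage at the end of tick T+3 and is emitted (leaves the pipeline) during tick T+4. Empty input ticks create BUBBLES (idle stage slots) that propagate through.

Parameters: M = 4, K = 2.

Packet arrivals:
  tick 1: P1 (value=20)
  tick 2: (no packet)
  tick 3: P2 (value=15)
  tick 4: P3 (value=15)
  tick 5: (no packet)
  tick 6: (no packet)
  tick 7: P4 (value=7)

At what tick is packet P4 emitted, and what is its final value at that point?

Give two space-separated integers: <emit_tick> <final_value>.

Tick 1: [PARSE:P1(v=20,ok=F), VALIDATE:-, TRANSFORM:-, EMIT:-] out:-; in:P1
Tick 2: [PARSE:-, VALIDATE:P1(v=20,ok=F), TRANSFORM:-, EMIT:-] out:-; in:-
Tick 3: [PARSE:P2(v=15,ok=F), VALIDATE:-, TRANSFORM:P1(v=0,ok=F), EMIT:-] out:-; in:P2
Tick 4: [PARSE:P3(v=15,ok=F), VALIDATE:P2(v=15,ok=F), TRANSFORM:-, EMIT:P1(v=0,ok=F)] out:-; in:P3
Tick 5: [PARSE:-, VALIDATE:P3(v=15,ok=F), TRANSFORM:P2(v=0,ok=F), EMIT:-] out:P1(v=0); in:-
Tick 6: [PARSE:-, VALIDATE:-, TRANSFORM:P3(v=0,ok=F), EMIT:P2(v=0,ok=F)] out:-; in:-
Tick 7: [PARSE:P4(v=7,ok=F), VALIDATE:-, TRANSFORM:-, EMIT:P3(v=0,ok=F)] out:P2(v=0); in:P4
Tick 8: [PARSE:-, VALIDATE:P4(v=7,ok=T), TRANSFORM:-, EMIT:-] out:P3(v=0); in:-
Tick 9: [PARSE:-, VALIDATE:-, TRANSFORM:P4(v=14,ok=T), EMIT:-] out:-; in:-
Tick 10: [PARSE:-, VALIDATE:-, TRANSFORM:-, EMIT:P4(v=14,ok=T)] out:-; in:-
Tick 11: [PARSE:-, VALIDATE:-, TRANSFORM:-, EMIT:-] out:P4(v=14); in:-
P4: arrives tick 7, valid=True (id=4, id%4=0), emit tick 11, final value 14

Answer: 11 14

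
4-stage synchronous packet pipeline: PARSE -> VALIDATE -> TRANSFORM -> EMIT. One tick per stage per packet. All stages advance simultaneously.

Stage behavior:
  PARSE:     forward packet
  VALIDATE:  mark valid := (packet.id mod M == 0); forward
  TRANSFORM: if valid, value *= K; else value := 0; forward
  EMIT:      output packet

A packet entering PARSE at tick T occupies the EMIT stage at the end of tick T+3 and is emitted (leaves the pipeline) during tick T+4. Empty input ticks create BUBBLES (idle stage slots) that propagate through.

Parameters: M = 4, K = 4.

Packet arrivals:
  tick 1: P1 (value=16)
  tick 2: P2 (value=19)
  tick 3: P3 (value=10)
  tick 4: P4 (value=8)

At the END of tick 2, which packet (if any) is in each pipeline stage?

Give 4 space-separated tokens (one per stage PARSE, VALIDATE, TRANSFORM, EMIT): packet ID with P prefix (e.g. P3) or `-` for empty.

Tick 1: [PARSE:P1(v=16,ok=F), VALIDATE:-, TRANSFORM:-, EMIT:-] out:-; in:P1
Tick 2: [PARSE:P2(v=19,ok=F), VALIDATE:P1(v=16,ok=F), TRANSFORM:-, EMIT:-] out:-; in:P2
At end of tick 2: ['P2', 'P1', '-', '-']

Answer: P2 P1 - -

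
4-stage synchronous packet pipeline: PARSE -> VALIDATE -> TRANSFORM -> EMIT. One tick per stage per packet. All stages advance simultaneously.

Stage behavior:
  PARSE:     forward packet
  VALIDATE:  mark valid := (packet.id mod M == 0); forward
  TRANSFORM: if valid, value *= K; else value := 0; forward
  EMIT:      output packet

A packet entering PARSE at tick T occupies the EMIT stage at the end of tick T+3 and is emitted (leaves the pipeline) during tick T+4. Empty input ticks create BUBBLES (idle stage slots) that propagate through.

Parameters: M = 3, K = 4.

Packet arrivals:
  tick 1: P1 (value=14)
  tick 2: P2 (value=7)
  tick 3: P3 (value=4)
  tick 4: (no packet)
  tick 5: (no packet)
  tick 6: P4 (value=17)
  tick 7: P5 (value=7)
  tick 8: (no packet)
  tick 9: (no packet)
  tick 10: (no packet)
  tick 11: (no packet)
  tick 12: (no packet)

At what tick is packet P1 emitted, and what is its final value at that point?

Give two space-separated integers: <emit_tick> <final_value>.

Answer: 5 0

Derivation:
Tick 1: [PARSE:P1(v=14,ok=F), VALIDATE:-, TRANSFORM:-, EMIT:-] out:-; in:P1
Tick 2: [PARSE:P2(v=7,ok=F), VALIDATE:P1(v=14,ok=F), TRANSFORM:-, EMIT:-] out:-; in:P2
Tick 3: [PARSE:P3(v=4,ok=F), VALIDATE:P2(v=7,ok=F), TRANSFORM:P1(v=0,ok=F), EMIT:-] out:-; in:P3
Tick 4: [PARSE:-, VALIDATE:P3(v=4,ok=T), TRANSFORM:P2(v=0,ok=F), EMIT:P1(v=0,ok=F)] out:-; in:-
Tick 5: [PARSE:-, VALIDATE:-, TRANSFORM:P3(v=16,ok=T), EMIT:P2(v=0,ok=F)] out:P1(v=0); in:-
Tick 6: [PARSE:P4(v=17,ok=F), VALIDATE:-, TRANSFORM:-, EMIT:P3(v=16,ok=T)] out:P2(v=0); in:P4
Tick 7: [PARSE:P5(v=7,ok=F), VALIDATE:P4(v=17,ok=F), TRANSFORM:-, EMIT:-] out:P3(v=16); in:P5
Tick 8: [PARSE:-, VALIDATE:P5(v=7,ok=F), TRANSFORM:P4(v=0,ok=F), EMIT:-] out:-; in:-
Tick 9: [PARSE:-, VALIDATE:-, TRANSFORM:P5(v=0,ok=F), EMIT:P4(v=0,ok=F)] out:-; in:-
Tick 10: [PARSE:-, VALIDATE:-, TRANSFORM:-, EMIT:P5(v=0,ok=F)] out:P4(v=0); in:-
Tick 11: [PARSE:-, VALIDATE:-, TRANSFORM:-, EMIT:-] out:P5(v=0); in:-
Tick 12: [PARSE:-, VALIDATE:-, TRANSFORM:-, EMIT:-] out:-; in:-
Tick 13: [PARSE:-, VALIDATE:-, TRANSFORM:-, EMIT:-] out:-; in:-
Tick 14: [PARSE:-, VALIDATE:-, TRANSFORM:-, EMIT:-] out:-; in:-
Tick 15: [PARSE:-, VALIDATE:-, TRANSFORM:-, EMIT:-] out:-; in:-
Tick 16: [PARSE:-, VALIDATE:-, TRANSFORM:-, EMIT:-] out:-; in:-
P1: arrives tick 1, valid=False (id=1, id%3=1), emit tick 5, final value 0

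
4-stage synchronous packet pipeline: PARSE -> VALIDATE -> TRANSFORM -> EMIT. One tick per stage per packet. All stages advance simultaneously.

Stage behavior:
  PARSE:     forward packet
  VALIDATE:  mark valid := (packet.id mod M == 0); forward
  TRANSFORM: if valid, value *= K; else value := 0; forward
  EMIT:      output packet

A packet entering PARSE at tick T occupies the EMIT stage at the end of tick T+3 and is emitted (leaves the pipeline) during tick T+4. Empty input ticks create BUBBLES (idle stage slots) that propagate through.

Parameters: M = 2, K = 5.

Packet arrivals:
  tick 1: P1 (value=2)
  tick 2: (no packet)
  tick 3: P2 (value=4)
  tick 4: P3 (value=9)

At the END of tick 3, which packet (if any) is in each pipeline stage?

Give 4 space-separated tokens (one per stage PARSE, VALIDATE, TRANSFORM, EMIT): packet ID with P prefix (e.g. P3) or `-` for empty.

Tick 1: [PARSE:P1(v=2,ok=F), VALIDATE:-, TRANSFORM:-, EMIT:-] out:-; in:P1
Tick 2: [PARSE:-, VALIDATE:P1(v=2,ok=F), TRANSFORM:-, EMIT:-] out:-; in:-
Tick 3: [PARSE:P2(v=4,ok=F), VALIDATE:-, TRANSFORM:P1(v=0,ok=F), EMIT:-] out:-; in:P2
At end of tick 3: ['P2', '-', 'P1', '-']

Answer: P2 - P1 -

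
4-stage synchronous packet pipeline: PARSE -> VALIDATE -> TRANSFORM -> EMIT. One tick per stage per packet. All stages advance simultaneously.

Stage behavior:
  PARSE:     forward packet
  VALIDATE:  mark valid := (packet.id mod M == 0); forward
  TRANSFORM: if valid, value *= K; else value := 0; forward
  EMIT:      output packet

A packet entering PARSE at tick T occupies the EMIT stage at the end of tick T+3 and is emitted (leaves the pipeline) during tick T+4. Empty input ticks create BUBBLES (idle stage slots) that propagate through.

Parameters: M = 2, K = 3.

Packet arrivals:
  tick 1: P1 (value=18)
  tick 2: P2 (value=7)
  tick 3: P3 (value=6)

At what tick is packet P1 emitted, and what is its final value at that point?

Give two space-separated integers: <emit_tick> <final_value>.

Tick 1: [PARSE:P1(v=18,ok=F), VALIDATE:-, TRANSFORM:-, EMIT:-] out:-; in:P1
Tick 2: [PARSE:P2(v=7,ok=F), VALIDATE:P1(v=18,ok=F), TRANSFORM:-, EMIT:-] out:-; in:P2
Tick 3: [PARSE:P3(v=6,ok=F), VALIDATE:P2(v=7,ok=T), TRANSFORM:P1(v=0,ok=F), EMIT:-] out:-; in:P3
Tick 4: [PARSE:-, VALIDATE:P3(v=6,ok=F), TRANSFORM:P2(v=21,ok=T), EMIT:P1(v=0,ok=F)] out:-; in:-
Tick 5: [PARSE:-, VALIDATE:-, TRANSFORM:P3(v=0,ok=F), EMIT:P2(v=21,ok=T)] out:P1(v=0); in:-
Tick 6: [PARSE:-, VALIDATE:-, TRANSFORM:-, EMIT:P3(v=0,ok=F)] out:P2(v=21); in:-
Tick 7: [PARSE:-, VALIDATE:-, TRANSFORM:-, EMIT:-] out:P3(v=0); in:-
P1: arrives tick 1, valid=False (id=1, id%2=1), emit tick 5, final value 0

Answer: 5 0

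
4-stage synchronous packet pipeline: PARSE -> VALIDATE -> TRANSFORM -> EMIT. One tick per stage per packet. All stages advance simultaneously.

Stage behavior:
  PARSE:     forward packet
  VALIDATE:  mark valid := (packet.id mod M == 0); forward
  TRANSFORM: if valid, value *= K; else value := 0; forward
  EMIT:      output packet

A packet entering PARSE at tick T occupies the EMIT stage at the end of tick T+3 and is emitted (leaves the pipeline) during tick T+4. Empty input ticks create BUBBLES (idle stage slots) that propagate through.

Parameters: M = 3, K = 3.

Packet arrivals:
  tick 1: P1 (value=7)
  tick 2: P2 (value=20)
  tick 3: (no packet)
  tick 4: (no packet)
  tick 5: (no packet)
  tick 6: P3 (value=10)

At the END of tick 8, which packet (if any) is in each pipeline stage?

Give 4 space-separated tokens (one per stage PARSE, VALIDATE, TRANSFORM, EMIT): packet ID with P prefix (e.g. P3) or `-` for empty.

Tick 1: [PARSE:P1(v=7,ok=F), VALIDATE:-, TRANSFORM:-, EMIT:-] out:-; in:P1
Tick 2: [PARSE:P2(v=20,ok=F), VALIDATE:P1(v=7,ok=F), TRANSFORM:-, EMIT:-] out:-; in:P2
Tick 3: [PARSE:-, VALIDATE:P2(v=20,ok=F), TRANSFORM:P1(v=0,ok=F), EMIT:-] out:-; in:-
Tick 4: [PARSE:-, VALIDATE:-, TRANSFORM:P2(v=0,ok=F), EMIT:P1(v=0,ok=F)] out:-; in:-
Tick 5: [PARSE:-, VALIDATE:-, TRANSFORM:-, EMIT:P2(v=0,ok=F)] out:P1(v=0); in:-
Tick 6: [PARSE:P3(v=10,ok=F), VALIDATE:-, TRANSFORM:-, EMIT:-] out:P2(v=0); in:P3
Tick 7: [PARSE:-, VALIDATE:P3(v=10,ok=T), TRANSFORM:-, EMIT:-] out:-; in:-
Tick 8: [PARSE:-, VALIDATE:-, TRANSFORM:P3(v=30,ok=T), EMIT:-] out:-; in:-
At end of tick 8: ['-', '-', 'P3', '-']

Answer: - - P3 -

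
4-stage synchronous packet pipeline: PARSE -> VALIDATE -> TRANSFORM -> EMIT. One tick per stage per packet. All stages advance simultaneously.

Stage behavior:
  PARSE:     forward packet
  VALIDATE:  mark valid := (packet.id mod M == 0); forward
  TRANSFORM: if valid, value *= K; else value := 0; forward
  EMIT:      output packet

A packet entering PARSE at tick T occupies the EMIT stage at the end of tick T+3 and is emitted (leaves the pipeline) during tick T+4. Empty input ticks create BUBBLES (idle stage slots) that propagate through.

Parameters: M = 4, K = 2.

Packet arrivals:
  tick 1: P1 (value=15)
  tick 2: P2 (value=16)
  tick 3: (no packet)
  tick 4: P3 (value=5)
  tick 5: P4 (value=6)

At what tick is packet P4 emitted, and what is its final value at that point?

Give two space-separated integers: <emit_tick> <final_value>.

Answer: 9 12

Derivation:
Tick 1: [PARSE:P1(v=15,ok=F), VALIDATE:-, TRANSFORM:-, EMIT:-] out:-; in:P1
Tick 2: [PARSE:P2(v=16,ok=F), VALIDATE:P1(v=15,ok=F), TRANSFORM:-, EMIT:-] out:-; in:P2
Tick 3: [PARSE:-, VALIDATE:P2(v=16,ok=F), TRANSFORM:P1(v=0,ok=F), EMIT:-] out:-; in:-
Tick 4: [PARSE:P3(v=5,ok=F), VALIDATE:-, TRANSFORM:P2(v=0,ok=F), EMIT:P1(v=0,ok=F)] out:-; in:P3
Tick 5: [PARSE:P4(v=6,ok=F), VALIDATE:P3(v=5,ok=F), TRANSFORM:-, EMIT:P2(v=0,ok=F)] out:P1(v=0); in:P4
Tick 6: [PARSE:-, VALIDATE:P4(v=6,ok=T), TRANSFORM:P3(v=0,ok=F), EMIT:-] out:P2(v=0); in:-
Tick 7: [PARSE:-, VALIDATE:-, TRANSFORM:P4(v=12,ok=T), EMIT:P3(v=0,ok=F)] out:-; in:-
Tick 8: [PARSE:-, VALIDATE:-, TRANSFORM:-, EMIT:P4(v=12,ok=T)] out:P3(v=0); in:-
Tick 9: [PARSE:-, VALIDATE:-, TRANSFORM:-, EMIT:-] out:P4(v=12); in:-
P4: arrives tick 5, valid=True (id=4, id%4=0), emit tick 9, final value 12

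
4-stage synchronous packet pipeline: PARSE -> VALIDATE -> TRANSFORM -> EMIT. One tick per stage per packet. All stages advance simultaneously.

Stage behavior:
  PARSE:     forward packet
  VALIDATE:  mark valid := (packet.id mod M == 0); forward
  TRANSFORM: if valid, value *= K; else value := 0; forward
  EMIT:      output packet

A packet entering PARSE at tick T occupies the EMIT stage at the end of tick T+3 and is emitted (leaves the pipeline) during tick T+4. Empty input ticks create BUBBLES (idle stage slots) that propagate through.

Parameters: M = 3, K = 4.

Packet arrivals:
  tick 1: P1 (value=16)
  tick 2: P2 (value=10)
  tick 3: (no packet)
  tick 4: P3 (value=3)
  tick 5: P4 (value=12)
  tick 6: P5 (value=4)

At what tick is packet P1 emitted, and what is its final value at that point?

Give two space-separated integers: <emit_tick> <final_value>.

Tick 1: [PARSE:P1(v=16,ok=F), VALIDATE:-, TRANSFORM:-, EMIT:-] out:-; in:P1
Tick 2: [PARSE:P2(v=10,ok=F), VALIDATE:P1(v=16,ok=F), TRANSFORM:-, EMIT:-] out:-; in:P2
Tick 3: [PARSE:-, VALIDATE:P2(v=10,ok=F), TRANSFORM:P1(v=0,ok=F), EMIT:-] out:-; in:-
Tick 4: [PARSE:P3(v=3,ok=F), VALIDATE:-, TRANSFORM:P2(v=0,ok=F), EMIT:P1(v=0,ok=F)] out:-; in:P3
Tick 5: [PARSE:P4(v=12,ok=F), VALIDATE:P3(v=3,ok=T), TRANSFORM:-, EMIT:P2(v=0,ok=F)] out:P1(v=0); in:P4
Tick 6: [PARSE:P5(v=4,ok=F), VALIDATE:P4(v=12,ok=F), TRANSFORM:P3(v=12,ok=T), EMIT:-] out:P2(v=0); in:P5
Tick 7: [PARSE:-, VALIDATE:P5(v=4,ok=F), TRANSFORM:P4(v=0,ok=F), EMIT:P3(v=12,ok=T)] out:-; in:-
Tick 8: [PARSE:-, VALIDATE:-, TRANSFORM:P5(v=0,ok=F), EMIT:P4(v=0,ok=F)] out:P3(v=12); in:-
Tick 9: [PARSE:-, VALIDATE:-, TRANSFORM:-, EMIT:P5(v=0,ok=F)] out:P4(v=0); in:-
Tick 10: [PARSE:-, VALIDATE:-, TRANSFORM:-, EMIT:-] out:P5(v=0); in:-
P1: arrives tick 1, valid=False (id=1, id%3=1), emit tick 5, final value 0

Answer: 5 0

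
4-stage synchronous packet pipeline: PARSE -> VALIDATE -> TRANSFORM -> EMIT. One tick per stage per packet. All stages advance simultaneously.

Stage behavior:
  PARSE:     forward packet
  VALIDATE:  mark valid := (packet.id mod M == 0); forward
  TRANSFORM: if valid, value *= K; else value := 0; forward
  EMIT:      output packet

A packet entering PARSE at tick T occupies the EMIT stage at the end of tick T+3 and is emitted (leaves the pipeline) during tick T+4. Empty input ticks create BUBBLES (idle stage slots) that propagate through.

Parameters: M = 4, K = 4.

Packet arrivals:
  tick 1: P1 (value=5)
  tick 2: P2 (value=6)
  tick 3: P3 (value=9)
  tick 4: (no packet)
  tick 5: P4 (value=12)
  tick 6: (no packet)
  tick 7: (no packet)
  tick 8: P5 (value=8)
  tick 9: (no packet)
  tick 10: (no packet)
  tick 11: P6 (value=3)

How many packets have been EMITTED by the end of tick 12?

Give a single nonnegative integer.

Answer: 5

Derivation:
Tick 1: [PARSE:P1(v=5,ok=F), VALIDATE:-, TRANSFORM:-, EMIT:-] out:-; in:P1
Tick 2: [PARSE:P2(v=6,ok=F), VALIDATE:P1(v=5,ok=F), TRANSFORM:-, EMIT:-] out:-; in:P2
Tick 3: [PARSE:P3(v=9,ok=F), VALIDATE:P2(v=6,ok=F), TRANSFORM:P1(v=0,ok=F), EMIT:-] out:-; in:P3
Tick 4: [PARSE:-, VALIDATE:P3(v=9,ok=F), TRANSFORM:P2(v=0,ok=F), EMIT:P1(v=0,ok=F)] out:-; in:-
Tick 5: [PARSE:P4(v=12,ok=F), VALIDATE:-, TRANSFORM:P3(v=0,ok=F), EMIT:P2(v=0,ok=F)] out:P1(v=0); in:P4
Tick 6: [PARSE:-, VALIDATE:P4(v=12,ok=T), TRANSFORM:-, EMIT:P3(v=0,ok=F)] out:P2(v=0); in:-
Tick 7: [PARSE:-, VALIDATE:-, TRANSFORM:P4(v=48,ok=T), EMIT:-] out:P3(v=0); in:-
Tick 8: [PARSE:P5(v=8,ok=F), VALIDATE:-, TRANSFORM:-, EMIT:P4(v=48,ok=T)] out:-; in:P5
Tick 9: [PARSE:-, VALIDATE:P5(v=8,ok=F), TRANSFORM:-, EMIT:-] out:P4(v=48); in:-
Tick 10: [PARSE:-, VALIDATE:-, TRANSFORM:P5(v=0,ok=F), EMIT:-] out:-; in:-
Tick 11: [PARSE:P6(v=3,ok=F), VALIDATE:-, TRANSFORM:-, EMIT:P5(v=0,ok=F)] out:-; in:P6
Tick 12: [PARSE:-, VALIDATE:P6(v=3,ok=F), TRANSFORM:-, EMIT:-] out:P5(v=0); in:-
Emitted by tick 12: ['P1', 'P2', 'P3', 'P4', 'P5']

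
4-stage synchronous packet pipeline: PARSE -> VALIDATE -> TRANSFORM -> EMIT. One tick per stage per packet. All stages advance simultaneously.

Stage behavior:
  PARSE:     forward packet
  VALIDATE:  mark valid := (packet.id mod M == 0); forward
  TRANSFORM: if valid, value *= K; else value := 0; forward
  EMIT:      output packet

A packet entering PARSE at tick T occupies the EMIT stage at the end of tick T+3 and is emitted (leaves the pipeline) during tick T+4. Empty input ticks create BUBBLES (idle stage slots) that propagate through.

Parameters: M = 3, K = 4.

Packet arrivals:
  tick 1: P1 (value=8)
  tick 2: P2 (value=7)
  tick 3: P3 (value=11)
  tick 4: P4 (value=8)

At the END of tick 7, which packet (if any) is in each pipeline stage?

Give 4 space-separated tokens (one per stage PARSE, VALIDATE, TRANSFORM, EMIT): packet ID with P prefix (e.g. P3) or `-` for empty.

Tick 1: [PARSE:P1(v=8,ok=F), VALIDATE:-, TRANSFORM:-, EMIT:-] out:-; in:P1
Tick 2: [PARSE:P2(v=7,ok=F), VALIDATE:P1(v=8,ok=F), TRANSFORM:-, EMIT:-] out:-; in:P2
Tick 3: [PARSE:P3(v=11,ok=F), VALIDATE:P2(v=7,ok=F), TRANSFORM:P1(v=0,ok=F), EMIT:-] out:-; in:P3
Tick 4: [PARSE:P4(v=8,ok=F), VALIDATE:P3(v=11,ok=T), TRANSFORM:P2(v=0,ok=F), EMIT:P1(v=0,ok=F)] out:-; in:P4
Tick 5: [PARSE:-, VALIDATE:P4(v=8,ok=F), TRANSFORM:P3(v=44,ok=T), EMIT:P2(v=0,ok=F)] out:P1(v=0); in:-
Tick 6: [PARSE:-, VALIDATE:-, TRANSFORM:P4(v=0,ok=F), EMIT:P3(v=44,ok=T)] out:P2(v=0); in:-
Tick 7: [PARSE:-, VALIDATE:-, TRANSFORM:-, EMIT:P4(v=0,ok=F)] out:P3(v=44); in:-
At end of tick 7: ['-', '-', '-', 'P4']

Answer: - - - P4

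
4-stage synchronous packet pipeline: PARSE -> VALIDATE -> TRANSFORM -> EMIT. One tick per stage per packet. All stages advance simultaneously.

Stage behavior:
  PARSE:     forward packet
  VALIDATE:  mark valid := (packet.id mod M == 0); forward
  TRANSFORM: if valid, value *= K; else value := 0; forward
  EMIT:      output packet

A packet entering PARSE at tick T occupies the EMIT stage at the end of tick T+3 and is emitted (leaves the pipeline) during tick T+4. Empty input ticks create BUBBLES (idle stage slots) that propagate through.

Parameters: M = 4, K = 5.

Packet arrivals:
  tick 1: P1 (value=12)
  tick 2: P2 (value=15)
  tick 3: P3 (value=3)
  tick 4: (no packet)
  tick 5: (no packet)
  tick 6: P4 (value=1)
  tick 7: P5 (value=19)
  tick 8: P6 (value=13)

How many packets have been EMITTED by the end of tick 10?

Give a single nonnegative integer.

Answer: 4

Derivation:
Tick 1: [PARSE:P1(v=12,ok=F), VALIDATE:-, TRANSFORM:-, EMIT:-] out:-; in:P1
Tick 2: [PARSE:P2(v=15,ok=F), VALIDATE:P1(v=12,ok=F), TRANSFORM:-, EMIT:-] out:-; in:P2
Tick 3: [PARSE:P3(v=3,ok=F), VALIDATE:P2(v=15,ok=F), TRANSFORM:P1(v=0,ok=F), EMIT:-] out:-; in:P3
Tick 4: [PARSE:-, VALIDATE:P3(v=3,ok=F), TRANSFORM:P2(v=0,ok=F), EMIT:P1(v=0,ok=F)] out:-; in:-
Tick 5: [PARSE:-, VALIDATE:-, TRANSFORM:P3(v=0,ok=F), EMIT:P2(v=0,ok=F)] out:P1(v=0); in:-
Tick 6: [PARSE:P4(v=1,ok=F), VALIDATE:-, TRANSFORM:-, EMIT:P3(v=0,ok=F)] out:P2(v=0); in:P4
Tick 7: [PARSE:P5(v=19,ok=F), VALIDATE:P4(v=1,ok=T), TRANSFORM:-, EMIT:-] out:P3(v=0); in:P5
Tick 8: [PARSE:P6(v=13,ok=F), VALIDATE:P5(v=19,ok=F), TRANSFORM:P4(v=5,ok=T), EMIT:-] out:-; in:P6
Tick 9: [PARSE:-, VALIDATE:P6(v=13,ok=F), TRANSFORM:P5(v=0,ok=F), EMIT:P4(v=5,ok=T)] out:-; in:-
Tick 10: [PARSE:-, VALIDATE:-, TRANSFORM:P6(v=0,ok=F), EMIT:P5(v=0,ok=F)] out:P4(v=5); in:-
Emitted by tick 10: ['P1', 'P2', 'P3', 'P4']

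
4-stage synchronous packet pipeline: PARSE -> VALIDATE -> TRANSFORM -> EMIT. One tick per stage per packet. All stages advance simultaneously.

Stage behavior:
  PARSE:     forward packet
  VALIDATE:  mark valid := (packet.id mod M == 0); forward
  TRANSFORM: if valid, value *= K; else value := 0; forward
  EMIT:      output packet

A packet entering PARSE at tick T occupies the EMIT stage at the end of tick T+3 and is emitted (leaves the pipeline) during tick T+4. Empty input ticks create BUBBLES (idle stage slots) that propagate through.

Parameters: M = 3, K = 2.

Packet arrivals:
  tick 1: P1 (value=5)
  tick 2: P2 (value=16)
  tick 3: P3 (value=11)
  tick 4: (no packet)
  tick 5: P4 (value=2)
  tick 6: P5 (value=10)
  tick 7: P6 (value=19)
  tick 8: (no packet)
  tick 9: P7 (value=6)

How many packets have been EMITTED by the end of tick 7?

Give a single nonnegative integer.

Answer: 3

Derivation:
Tick 1: [PARSE:P1(v=5,ok=F), VALIDATE:-, TRANSFORM:-, EMIT:-] out:-; in:P1
Tick 2: [PARSE:P2(v=16,ok=F), VALIDATE:P1(v=5,ok=F), TRANSFORM:-, EMIT:-] out:-; in:P2
Tick 3: [PARSE:P3(v=11,ok=F), VALIDATE:P2(v=16,ok=F), TRANSFORM:P1(v=0,ok=F), EMIT:-] out:-; in:P3
Tick 4: [PARSE:-, VALIDATE:P3(v=11,ok=T), TRANSFORM:P2(v=0,ok=F), EMIT:P1(v=0,ok=F)] out:-; in:-
Tick 5: [PARSE:P4(v=2,ok=F), VALIDATE:-, TRANSFORM:P3(v=22,ok=T), EMIT:P2(v=0,ok=F)] out:P1(v=0); in:P4
Tick 6: [PARSE:P5(v=10,ok=F), VALIDATE:P4(v=2,ok=F), TRANSFORM:-, EMIT:P3(v=22,ok=T)] out:P2(v=0); in:P5
Tick 7: [PARSE:P6(v=19,ok=F), VALIDATE:P5(v=10,ok=F), TRANSFORM:P4(v=0,ok=F), EMIT:-] out:P3(v=22); in:P6
Emitted by tick 7: ['P1', 'P2', 'P3']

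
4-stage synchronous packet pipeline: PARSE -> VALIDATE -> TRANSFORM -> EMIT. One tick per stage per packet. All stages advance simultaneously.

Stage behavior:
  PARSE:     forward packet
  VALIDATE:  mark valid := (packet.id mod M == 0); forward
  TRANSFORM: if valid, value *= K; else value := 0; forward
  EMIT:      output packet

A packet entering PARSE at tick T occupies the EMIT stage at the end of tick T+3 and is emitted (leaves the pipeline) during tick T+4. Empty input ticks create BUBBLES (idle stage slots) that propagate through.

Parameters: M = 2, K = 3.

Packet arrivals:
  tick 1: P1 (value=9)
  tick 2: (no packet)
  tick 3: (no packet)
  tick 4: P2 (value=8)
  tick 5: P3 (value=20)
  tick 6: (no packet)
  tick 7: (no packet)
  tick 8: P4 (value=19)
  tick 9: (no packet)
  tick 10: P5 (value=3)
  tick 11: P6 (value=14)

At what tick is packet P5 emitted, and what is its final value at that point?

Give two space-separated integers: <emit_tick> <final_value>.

Tick 1: [PARSE:P1(v=9,ok=F), VALIDATE:-, TRANSFORM:-, EMIT:-] out:-; in:P1
Tick 2: [PARSE:-, VALIDATE:P1(v=9,ok=F), TRANSFORM:-, EMIT:-] out:-; in:-
Tick 3: [PARSE:-, VALIDATE:-, TRANSFORM:P1(v=0,ok=F), EMIT:-] out:-; in:-
Tick 4: [PARSE:P2(v=8,ok=F), VALIDATE:-, TRANSFORM:-, EMIT:P1(v=0,ok=F)] out:-; in:P2
Tick 5: [PARSE:P3(v=20,ok=F), VALIDATE:P2(v=8,ok=T), TRANSFORM:-, EMIT:-] out:P1(v=0); in:P3
Tick 6: [PARSE:-, VALIDATE:P3(v=20,ok=F), TRANSFORM:P2(v=24,ok=T), EMIT:-] out:-; in:-
Tick 7: [PARSE:-, VALIDATE:-, TRANSFORM:P3(v=0,ok=F), EMIT:P2(v=24,ok=T)] out:-; in:-
Tick 8: [PARSE:P4(v=19,ok=F), VALIDATE:-, TRANSFORM:-, EMIT:P3(v=0,ok=F)] out:P2(v=24); in:P4
Tick 9: [PARSE:-, VALIDATE:P4(v=19,ok=T), TRANSFORM:-, EMIT:-] out:P3(v=0); in:-
Tick 10: [PARSE:P5(v=3,ok=F), VALIDATE:-, TRANSFORM:P4(v=57,ok=T), EMIT:-] out:-; in:P5
Tick 11: [PARSE:P6(v=14,ok=F), VALIDATE:P5(v=3,ok=F), TRANSFORM:-, EMIT:P4(v=57,ok=T)] out:-; in:P6
Tick 12: [PARSE:-, VALIDATE:P6(v=14,ok=T), TRANSFORM:P5(v=0,ok=F), EMIT:-] out:P4(v=57); in:-
Tick 13: [PARSE:-, VALIDATE:-, TRANSFORM:P6(v=42,ok=T), EMIT:P5(v=0,ok=F)] out:-; in:-
Tick 14: [PARSE:-, VALIDATE:-, TRANSFORM:-, EMIT:P6(v=42,ok=T)] out:P5(v=0); in:-
Tick 15: [PARSE:-, VALIDATE:-, TRANSFORM:-, EMIT:-] out:P6(v=42); in:-
P5: arrives tick 10, valid=False (id=5, id%2=1), emit tick 14, final value 0

Answer: 14 0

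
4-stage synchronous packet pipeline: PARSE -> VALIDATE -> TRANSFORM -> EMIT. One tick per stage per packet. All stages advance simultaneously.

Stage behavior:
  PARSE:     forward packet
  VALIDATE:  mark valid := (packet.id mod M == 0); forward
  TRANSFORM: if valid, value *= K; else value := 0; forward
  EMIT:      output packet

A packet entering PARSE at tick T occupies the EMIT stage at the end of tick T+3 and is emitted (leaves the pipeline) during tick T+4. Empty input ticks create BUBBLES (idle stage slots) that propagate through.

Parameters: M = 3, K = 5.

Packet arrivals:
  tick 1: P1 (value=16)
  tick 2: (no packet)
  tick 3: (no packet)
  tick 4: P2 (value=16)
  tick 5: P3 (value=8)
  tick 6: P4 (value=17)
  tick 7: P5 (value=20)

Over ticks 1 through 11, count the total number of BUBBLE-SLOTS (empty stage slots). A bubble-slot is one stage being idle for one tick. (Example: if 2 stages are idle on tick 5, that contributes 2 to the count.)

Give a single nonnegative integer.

Tick 1: [PARSE:P1(v=16,ok=F), VALIDATE:-, TRANSFORM:-, EMIT:-] out:-; bubbles=3
Tick 2: [PARSE:-, VALIDATE:P1(v=16,ok=F), TRANSFORM:-, EMIT:-] out:-; bubbles=3
Tick 3: [PARSE:-, VALIDATE:-, TRANSFORM:P1(v=0,ok=F), EMIT:-] out:-; bubbles=3
Tick 4: [PARSE:P2(v=16,ok=F), VALIDATE:-, TRANSFORM:-, EMIT:P1(v=0,ok=F)] out:-; bubbles=2
Tick 5: [PARSE:P3(v=8,ok=F), VALIDATE:P2(v=16,ok=F), TRANSFORM:-, EMIT:-] out:P1(v=0); bubbles=2
Tick 6: [PARSE:P4(v=17,ok=F), VALIDATE:P3(v=8,ok=T), TRANSFORM:P2(v=0,ok=F), EMIT:-] out:-; bubbles=1
Tick 7: [PARSE:P5(v=20,ok=F), VALIDATE:P4(v=17,ok=F), TRANSFORM:P3(v=40,ok=T), EMIT:P2(v=0,ok=F)] out:-; bubbles=0
Tick 8: [PARSE:-, VALIDATE:P5(v=20,ok=F), TRANSFORM:P4(v=0,ok=F), EMIT:P3(v=40,ok=T)] out:P2(v=0); bubbles=1
Tick 9: [PARSE:-, VALIDATE:-, TRANSFORM:P5(v=0,ok=F), EMIT:P4(v=0,ok=F)] out:P3(v=40); bubbles=2
Tick 10: [PARSE:-, VALIDATE:-, TRANSFORM:-, EMIT:P5(v=0,ok=F)] out:P4(v=0); bubbles=3
Tick 11: [PARSE:-, VALIDATE:-, TRANSFORM:-, EMIT:-] out:P5(v=0); bubbles=4
Total bubble-slots: 24

Answer: 24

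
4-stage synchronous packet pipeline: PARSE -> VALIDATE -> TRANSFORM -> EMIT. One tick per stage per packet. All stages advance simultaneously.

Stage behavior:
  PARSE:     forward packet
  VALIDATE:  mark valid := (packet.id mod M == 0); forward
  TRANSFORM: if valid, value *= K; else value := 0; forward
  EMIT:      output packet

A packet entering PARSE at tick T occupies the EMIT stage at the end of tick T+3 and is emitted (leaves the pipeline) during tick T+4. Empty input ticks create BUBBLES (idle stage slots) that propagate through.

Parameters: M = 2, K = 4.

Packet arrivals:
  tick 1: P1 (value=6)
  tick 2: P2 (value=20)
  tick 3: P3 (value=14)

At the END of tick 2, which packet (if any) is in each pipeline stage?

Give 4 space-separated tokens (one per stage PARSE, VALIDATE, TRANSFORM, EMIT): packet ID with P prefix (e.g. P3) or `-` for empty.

Tick 1: [PARSE:P1(v=6,ok=F), VALIDATE:-, TRANSFORM:-, EMIT:-] out:-; in:P1
Tick 2: [PARSE:P2(v=20,ok=F), VALIDATE:P1(v=6,ok=F), TRANSFORM:-, EMIT:-] out:-; in:P2
At end of tick 2: ['P2', 'P1', '-', '-']

Answer: P2 P1 - -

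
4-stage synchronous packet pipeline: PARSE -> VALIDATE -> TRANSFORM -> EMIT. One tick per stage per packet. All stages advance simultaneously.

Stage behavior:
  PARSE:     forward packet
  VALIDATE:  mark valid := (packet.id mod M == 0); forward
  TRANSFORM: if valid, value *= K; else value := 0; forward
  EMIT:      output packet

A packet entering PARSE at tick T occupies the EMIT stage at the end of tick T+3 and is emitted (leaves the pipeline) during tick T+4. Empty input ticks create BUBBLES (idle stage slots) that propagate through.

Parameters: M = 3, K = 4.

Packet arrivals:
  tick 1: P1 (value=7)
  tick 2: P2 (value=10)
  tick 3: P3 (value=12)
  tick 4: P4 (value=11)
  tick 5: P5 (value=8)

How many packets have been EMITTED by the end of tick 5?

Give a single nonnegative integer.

Answer: 1

Derivation:
Tick 1: [PARSE:P1(v=7,ok=F), VALIDATE:-, TRANSFORM:-, EMIT:-] out:-; in:P1
Tick 2: [PARSE:P2(v=10,ok=F), VALIDATE:P1(v=7,ok=F), TRANSFORM:-, EMIT:-] out:-; in:P2
Tick 3: [PARSE:P3(v=12,ok=F), VALIDATE:P2(v=10,ok=F), TRANSFORM:P1(v=0,ok=F), EMIT:-] out:-; in:P3
Tick 4: [PARSE:P4(v=11,ok=F), VALIDATE:P3(v=12,ok=T), TRANSFORM:P2(v=0,ok=F), EMIT:P1(v=0,ok=F)] out:-; in:P4
Tick 5: [PARSE:P5(v=8,ok=F), VALIDATE:P4(v=11,ok=F), TRANSFORM:P3(v=48,ok=T), EMIT:P2(v=0,ok=F)] out:P1(v=0); in:P5
Emitted by tick 5: ['P1']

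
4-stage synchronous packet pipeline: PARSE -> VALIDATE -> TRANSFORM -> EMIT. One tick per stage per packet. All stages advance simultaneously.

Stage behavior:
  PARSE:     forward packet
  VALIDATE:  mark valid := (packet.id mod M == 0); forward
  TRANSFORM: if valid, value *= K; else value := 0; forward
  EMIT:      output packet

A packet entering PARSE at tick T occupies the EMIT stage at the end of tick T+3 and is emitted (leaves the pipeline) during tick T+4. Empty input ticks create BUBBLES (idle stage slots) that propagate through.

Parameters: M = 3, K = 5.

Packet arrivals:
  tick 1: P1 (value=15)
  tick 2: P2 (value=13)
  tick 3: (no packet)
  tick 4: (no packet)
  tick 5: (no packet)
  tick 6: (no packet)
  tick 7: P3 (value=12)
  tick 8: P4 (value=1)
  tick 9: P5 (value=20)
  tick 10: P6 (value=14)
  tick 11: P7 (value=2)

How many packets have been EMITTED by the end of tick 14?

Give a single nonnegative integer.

Answer: 6

Derivation:
Tick 1: [PARSE:P1(v=15,ok=F), VALIDATE:-, TRANSFORM:-, EMIT:-] out:-; in:P1
Tick 2: [PARSE:P2(v=13,ok=F), VALIDATE:P1(v=15,ok=F), TRANSFORM:-, EMIT:-] out:-; in:P2
Tick 3: [PARSE:-, VALIDATE:P2(v=13,ok=F), TRANSFORM:P1(v=0,ok=F), EMIT:-] out:-; in:-
Tick 4: [PARSE:-, VALIDATE:-, TRANSFORM:P2(v=0,ok=F), EMIT:P1(v=0,ok=F)] out:-; in:-
Tick 5: [PARSE:-, VALIDATE:-, TRANSFORM:-, EMIT:P2(v=0,ok=F)] out:P1(v=0); in:-
Tick 6: [PARSE:-, VALIDATE:-, TRANSFORM:-, EMIT:-] out:P2(v=0); in:-
Tick 7: [PARSE:P3(v=12,ok=F), VALIDATE:-, TRANSFORM:-, EMIT:-] out:-; in:P3
Tick 8: [PARSE:P4(v=1,ok=F), VALIDATE:P3(v=12,ok=T), TRANSFORM:-, EMIT:-] out:-; in:P4
Tick 9: [PARSE:P5(v=20,ok=F), VALIDATE:P4(v=1,ok=F), TRANSFORM:P3(v=60,ok=T), EMIT:-] out:-; in:P5
Tick 10: [PARSE:P6(v=14,ok=F), VALIDATE:P5(v=20,ok=F), TRANSFORM:P4(v=0,ok=F), EMIT:P3(v=60,ok=T)] out:-; in:P6
Tick 11: [PARSE:P7(v=2,ok=F), VALIDATE:P6(v=14,ok=T), TRANSFORM:P5(v=0,ok=F), EMIT:P4(v=0,ok=F)] out:P3(v=60); in:P7
Tick 12: [PARSE:-, VALIDATE:P7(v=2,ok=F), TRANSFORM:P6(v=70,ok=T), EMIT:P5(v=0,ok=F)] out:P4(v=0); in:-
Tick 13: [PARSE:-, VALIDATE:-, TRANSFORM:P7(v=0,ok=F), EMIT:P6(v=70,ok=T)] out:P5(v=0); in:-
Tick 14: [PARSE:-, VALIDATE:-, TRANSFORM:-, EMIT:P7(v=0,ok=F)] out:P6(v=70); in:-
Emitted by tick 14: ['P1', 'P2', 'P3', 'P4', 'P5', 'P6']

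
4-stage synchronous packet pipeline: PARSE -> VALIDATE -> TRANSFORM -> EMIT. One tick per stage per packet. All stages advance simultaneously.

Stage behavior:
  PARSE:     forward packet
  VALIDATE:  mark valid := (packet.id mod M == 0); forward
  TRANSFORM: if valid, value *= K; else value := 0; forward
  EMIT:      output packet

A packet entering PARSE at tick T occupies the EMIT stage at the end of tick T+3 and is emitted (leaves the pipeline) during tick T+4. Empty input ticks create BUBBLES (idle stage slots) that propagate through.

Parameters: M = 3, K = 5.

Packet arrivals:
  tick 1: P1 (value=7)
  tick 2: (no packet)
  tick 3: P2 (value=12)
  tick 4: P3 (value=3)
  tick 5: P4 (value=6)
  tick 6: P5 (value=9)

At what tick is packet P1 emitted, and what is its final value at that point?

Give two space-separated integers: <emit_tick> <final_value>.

Answer: 5 0

Derivation:
Tick 1: [PARSE:P1(v=7,ok=F), VALIDATE:-, TRANSFORM:-, EMIT:-] out:-; in:P1
Tick 2: [PARSE:-, VALIDATE:P1(v=7,ok=F), TRANSFORM:-, EMIT:-] out:-; in:-
Tick 3: [PARSE:P2(v=12,ok=F), VALIDATE:-, TRANSFORM:P1(v=0,ok=F), EMIT:-] out:-; in:P2
Tick 4: [PARSE:P3(v=3,ok=F), VALIDATE:P2(v=12,ok=F), TRANSFORM:-, EMIT:P1(v=0,ok=F)] out:-; in:P3
Tick 5: [PARSE:P4(v=6,ok=F), VALIDATE:P3(v=3,ok=T), TRANSFORM:P2(v=0,ok=F), EMIT:-] out:P1(v=0); in:P4
Tick 6: [PARSE:P5(v=9,ok=F), VALIDATE:P4(v=6,ok=F), TRANSFORM:P3(v=15,ok=T), EMIT:P2(v=0,ok=F)] out:-; in:P5
Tick 7: [PARSE:-, VALIDATE:P5(v=9,ok=F), TRANSFORM:P4(v=0,ok=F), EMIT:P3(v=15,ok=T)] out:P2(v=0); in:-
Tick 8: [PARSE:-, VALIDATE:-, TRANSFORM:P5(v=0,ok=F), EMIT:P4(v=0,ok=F)] out:P3(v=15); in:-
Tick 9: [PARSE:-, VALIDATE:-, TRANSFORM:-, EMIT:P5(v=0,ok=F)] out:P4(v=0); in:-
Tick 10: [PARSE:-, VALIDATE:-, TRANSFORM:-, EMIT:-] out:P5(v=0); in:-
P1: arrives tick 1, valid=False (id=1, id%3=1), emit tick 5, final value 0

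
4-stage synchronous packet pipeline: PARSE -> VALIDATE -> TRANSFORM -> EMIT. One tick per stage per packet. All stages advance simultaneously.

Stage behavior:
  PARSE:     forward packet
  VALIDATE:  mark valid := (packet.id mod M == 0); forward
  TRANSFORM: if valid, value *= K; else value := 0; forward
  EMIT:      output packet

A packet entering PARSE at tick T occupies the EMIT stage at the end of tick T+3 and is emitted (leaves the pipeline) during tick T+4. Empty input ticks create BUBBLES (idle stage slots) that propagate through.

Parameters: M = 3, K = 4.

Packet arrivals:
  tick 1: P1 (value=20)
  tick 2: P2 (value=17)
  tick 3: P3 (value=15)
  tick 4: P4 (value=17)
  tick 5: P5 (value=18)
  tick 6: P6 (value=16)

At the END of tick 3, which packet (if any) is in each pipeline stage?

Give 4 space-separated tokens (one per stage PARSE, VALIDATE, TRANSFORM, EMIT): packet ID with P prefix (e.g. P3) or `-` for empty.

Tick 1: [PARSE:P1(v=20,ok=F), VALIDATE:-, TRANSFORM:-, EMIT:-] out:-; in:P1
Tick 2: [PARSE:P2(v=17,ok=F), VALIDATE:P1(v=20,ok=F), TRANSFORM:-, EMIT:-] out:-; in:P2
Tick 3: [PARSE:P3(v=15,ok=F), VALIDATE:P2(v=17,ok=F), TRANSFORM:P1(v=0,ok=F), EMIT:-] out:-; in:P3
At end of tick 3: ['P3', 'P2', 'P1', '-']

Answer: P3 P2 P1 -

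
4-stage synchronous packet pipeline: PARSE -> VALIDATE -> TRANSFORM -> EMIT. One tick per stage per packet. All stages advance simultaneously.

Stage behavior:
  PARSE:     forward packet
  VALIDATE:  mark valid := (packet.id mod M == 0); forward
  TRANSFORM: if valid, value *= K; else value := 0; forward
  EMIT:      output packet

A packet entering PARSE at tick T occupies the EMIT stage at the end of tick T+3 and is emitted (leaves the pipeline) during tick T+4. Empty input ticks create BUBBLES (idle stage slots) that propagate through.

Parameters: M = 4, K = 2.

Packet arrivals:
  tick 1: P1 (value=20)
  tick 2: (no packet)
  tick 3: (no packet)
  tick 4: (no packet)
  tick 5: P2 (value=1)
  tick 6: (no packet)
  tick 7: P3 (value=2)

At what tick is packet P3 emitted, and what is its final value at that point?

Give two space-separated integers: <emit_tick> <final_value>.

Tick 1: [PARSE:P1(v=20,ok=F), VALIDATE:-, TRANSFORM:-, EMIT:-] out:-; in:P1
Tick 2: [PARSE:-, VALIDATE:P1(v=20,ok=F), TRANSFORM:-, EMIT:-] out:-; in:-
Tick 3: [PARSE:-, VALIDATE:-, TRANSFORM:P1(v=0,ok=F), EMIT:-] out:-; in:-
Tick 4: [PARSE:-, VALIDATE:-, TRANSFORM:-, EMIT:P1(v=0,ok=F)] out:-; in:-
Tick 5: [PARSE:P2(v=1,ok=F), VALIDATE:-, TRANSFORM:-, EMIT:-] out:P1(v=0); in:P2
Tick 6: [PARSE:-, VALIDATE:P2(v=1,ok=F), TRANSFORM:-, EMIT:-] out:-; in:-
Tick 7: [PARSE:P3(v=2,ok=F), VALIDATE:-, TRANSFORM:P2(v=0,ok=F), EMIT:-] out:-; in:P3
Tick 8: [PARSE:-, VALIDATE:P3(v=2,ok=F), TRANSFORM:-, EMIT:P2(v=0,ok=F)] out:-; in:-
Tick 9: [PARSE:-, VALIDATE:-, TRANSFORM:P3(v=0,ok=F), EMIT:-] out:P2(v=0); in:-
Tick 10: [PARSE:-, VALIDATE:-, TRANSFORM:-, EMIT:P3(v=0,ok=F)] out:-; in:-
Tick 11: [PARSE:-, VALIDATE:-, TRANSFORM:-, EMIT:-] out:P3(v=0); in:-
P3: arrives tick 7, valid=False (id=3, id%4=3), emit tick 11, final value 0

Answer: 11 0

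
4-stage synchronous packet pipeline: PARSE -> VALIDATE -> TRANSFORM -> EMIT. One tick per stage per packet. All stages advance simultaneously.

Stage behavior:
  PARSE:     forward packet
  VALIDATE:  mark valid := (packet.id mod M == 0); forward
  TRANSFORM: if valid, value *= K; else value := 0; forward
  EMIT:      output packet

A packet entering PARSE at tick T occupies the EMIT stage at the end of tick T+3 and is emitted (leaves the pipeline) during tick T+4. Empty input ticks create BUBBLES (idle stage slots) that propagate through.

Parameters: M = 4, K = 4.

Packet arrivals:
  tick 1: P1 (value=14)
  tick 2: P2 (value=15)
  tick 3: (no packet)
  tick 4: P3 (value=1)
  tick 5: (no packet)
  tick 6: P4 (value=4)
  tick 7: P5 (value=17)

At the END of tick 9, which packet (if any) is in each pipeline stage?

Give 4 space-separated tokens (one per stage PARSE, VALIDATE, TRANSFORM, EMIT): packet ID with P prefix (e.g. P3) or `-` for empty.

Tick 1: [PARSE:P1(v=14,ok=F), VALIDATE:-, TRANSFORM:-, EMIT:-] out:-; in:P1
Tick 2: [PARSE:P2(v=15,ok=F), VALIDATE:P1(v=14,ok=F), TRANSFORM:-, EMIT:-] out:-; in:P2
Tick 3: [PARSE:-, VALIDATE:P2(v=15,ok=F), TRANSFORM:P1(v=0,ok=F), EMIT:-] out:-; in:-
Tick 4: [PARSE:P3(v=1,ok=F), VALIDATE:-, TRANSFORM:P2(v=0,ok=F), EMIT:P1(v=0,ok=F)] out:-; in:P3
Tick 5: [PARSE:-, VALIDATE:P3(v=1,ok=F), TRANSFORM:-, EMIT:P2(v=0,ok=F)] out:P1(v=0); in:-
Tick 6: [PARSE:P4(v=4,ok=F), VALIDATE:-, TRANSFORM:P3(v=0,ok=F), EMIT:-] out:P2(v=0); in:P4
Tick 7: [PARSE:P5(v=17,ok=F), VALIDATE:P4(v=4,ok=T), TRANSFORM:-, EMIT:P3(v=0,ok=F)] out:-; in:P5
Tick 8: [PARSE:-, VALIDATE:P5(v=17,ok=F), TRANSFORM:P4(v=16,ok=T), EMIT:-] out:P3(v=0); in:-
Tick 9: [PARSE:-, VALIDATE:-, TRANSFORM:P5(v=0,ok=F), EMIT:P4(v=16,ok=T)] out:-; in:-
At end of tick 9: ['-', '-', 'P5', 'P4']

Answer: - - P5 P4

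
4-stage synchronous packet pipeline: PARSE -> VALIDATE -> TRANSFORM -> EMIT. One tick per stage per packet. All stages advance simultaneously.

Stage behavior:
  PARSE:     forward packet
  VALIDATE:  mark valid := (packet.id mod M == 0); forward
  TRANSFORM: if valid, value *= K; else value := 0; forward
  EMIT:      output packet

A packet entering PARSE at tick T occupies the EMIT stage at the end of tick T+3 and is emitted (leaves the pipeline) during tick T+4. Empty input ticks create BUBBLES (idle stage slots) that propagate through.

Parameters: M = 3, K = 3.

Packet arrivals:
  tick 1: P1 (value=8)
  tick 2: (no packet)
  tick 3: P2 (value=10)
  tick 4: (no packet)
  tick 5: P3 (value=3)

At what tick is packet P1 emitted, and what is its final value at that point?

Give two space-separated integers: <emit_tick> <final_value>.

Answer: 5 0

Derivation:
Tick 1: [PARSE:P1(v=8,ok=F), VALIDATE:-, TRANSFORM:-, EMIT:-] out:-; in:P1
Tick 2: [PARSE:-, VALIDATE:P1(v=8,ok=F), TRANSFORM:-, EMIT:-] out:-; in:-
Tick 3: [PARSE:P2(v=10,ok=F), VALIDATE:-, TRANSFORM:P1(v=0,ok=F), EMIT:-] out:-; in:P2
Tick 4: [PARSE:-, VALIDATE:P2(v=10,ok=F), TRANSFORM:-, EMIT:P1(v=0,ok=F)] out:-; in:-
Tick 5: [PARSE:P3(v=3,ok=F), VALIDATE:-, TRANSFORM:P2(v=0,ok=F), EMIT:-] out:P1(v=0); in:P3
Tick 6: [PARSE:-, VALIDATE:P3(v=3,ok=T), TRANSFORM:-, EMIT:P2(v=0,ok=F)] out:-; in:-
Tick 7: [PARSE:-, VALIDATE:-, TRANSFORM:P3(v=9,ok=T), EMIT:-] out:P2(v=0); in:-
Tick 8: [PARSE:-, VALIDATE:-, TRANSFORM:-, EMIT:P3(v=9,ok=T)] out:-; in:-
Tick 9: [PARSE:-, VALIDATE:-, TRANSFORM:-, EMIT:-] out:P3(v=9); in:-
P1: arrives tick 1, valid=False (id=1, id%3=1), emit tick 5, final value 0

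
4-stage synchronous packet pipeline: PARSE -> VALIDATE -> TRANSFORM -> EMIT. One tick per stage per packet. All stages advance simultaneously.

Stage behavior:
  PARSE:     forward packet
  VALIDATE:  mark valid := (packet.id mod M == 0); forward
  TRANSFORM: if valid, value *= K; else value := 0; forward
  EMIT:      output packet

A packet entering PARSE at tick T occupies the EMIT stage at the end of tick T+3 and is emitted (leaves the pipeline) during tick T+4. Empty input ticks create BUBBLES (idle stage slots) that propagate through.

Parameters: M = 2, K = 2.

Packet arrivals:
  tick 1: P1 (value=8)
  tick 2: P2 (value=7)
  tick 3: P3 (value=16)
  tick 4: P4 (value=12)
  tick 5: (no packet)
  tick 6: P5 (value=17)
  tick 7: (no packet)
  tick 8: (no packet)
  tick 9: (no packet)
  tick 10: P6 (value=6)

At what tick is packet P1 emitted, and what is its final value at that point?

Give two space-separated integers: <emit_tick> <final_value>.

Answer: 5 0

Derivation:
Tick 1: [PARSE:P1(v=8,ok=F), VALIDATE:-, TRANSFORM:-, EMIT:-] out:-; in:P1
Tick 2: [PARSE:P2(v=7,ok=F), VALIDATE:P1(v=8,ok=F), TRANSFORM:-, EMIT:-] out:-; in:P2
Tick 3: [PARSE:P3(v=16,ok=F), VALIDATE:P2(v=7,ok=T), TRANSFORM:P1(v=0,ok=F), EMIT:-] out:-; in:P3
Tick 4: [PARSE:P4(v=12,ok=F), VALIDATE:P3(v=16,ok=F), TRANSFORM:P2(v=14,ok=T), EMIT:P1(v=0,ok=F)] out:-; in:P4
Tick 5: [PARSE:-, VALIDATE:P4(v=12,ok=T), TRANSFORM:P3(v=0,ok=F), EMIT:P2(v=14,ok=T)] out:P1(v=0); in:-
Tick 6: [PARSE:P5(v=17,ok=F), VALIDATE:-, TRANSFORM:P4(v=24,ok=T), EMIT:P3(v=0,ok=F)] out:P2(v=14); in:P5
Tick 7: [PARSE:-, VALIDATE:P5(v=17,ok=F), TRANSFORM:-, EMIT:P4(v=24,ok=T)] out:P3(v=0); in:-
Tick 8: [PARSE:-, VALIDATE:-, TRANSFORM:P5(v=0,ok=F), EMIT:-] out:P4(v=24); in:-
Tick 9: [PARSE:-, VALIDATE:-, TRANSFORM:-, EMIT:P5(v=0,ok=F)] out:-; in:-
Tick 10: [PARSE:P6(v=6,ok=F), VALIDATE:-, TRANSFORM:-, EMIT:-] out:P5(v=0); in:P6
Tick 11: [PARSE:-, VALIDATE:P6(v=6,ok=T), TRANSFORM:-, EMIT:-] out:-; in:-
Tick 12: [PARSE:-, VALIDATE:-, TRANSFORM:P6(v=12,ok=T), EMIT:-] out:-; in:-
Tick 13: [PARSE:-, VALIDATE:-, TRANSFORM:-, EMIT:P6(v=12,ok=T)] out:-; in:-
Tick 14: [PARSE:-, VALIDATE:-, TRANSFORM:-, EMIT:-] out:P6(v=12); in:-
P1: arrives tick 1, valid=False (id=1, id%2=1), emit tick 5, final value 0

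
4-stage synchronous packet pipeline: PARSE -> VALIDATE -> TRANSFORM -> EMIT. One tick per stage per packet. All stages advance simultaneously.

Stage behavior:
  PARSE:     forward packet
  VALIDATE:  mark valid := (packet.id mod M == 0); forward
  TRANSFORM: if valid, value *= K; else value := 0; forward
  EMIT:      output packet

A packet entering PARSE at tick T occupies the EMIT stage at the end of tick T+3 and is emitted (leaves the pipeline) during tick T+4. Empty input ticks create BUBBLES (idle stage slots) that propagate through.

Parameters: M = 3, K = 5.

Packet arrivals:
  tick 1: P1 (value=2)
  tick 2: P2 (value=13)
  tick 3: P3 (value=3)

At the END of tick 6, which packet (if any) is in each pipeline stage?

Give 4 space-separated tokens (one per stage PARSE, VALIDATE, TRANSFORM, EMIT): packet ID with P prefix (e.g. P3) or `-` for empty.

Answer: - - - P3

Derivation:
Tick 1: [PARSE:P1(v=2,ok=F), VALIDATE:-, TRANSFORM:-, EMIT:-] out:-; in:P1
Tick 2: [PARSE:P2(v=13,ok=F), VALIDATE:P1(v=2,ok=F), TRANSFORM:-, EMIT:-] out:-; in:P2
Tick 3: [PARSE:P3(v=3,ok=F), VALIDATE:P2(v=13,ok=F), TRANSFORM:P1(v=0,ok=F), EMIT:-] out:-; in:P3
Tick 4: [PARSE:-, VALIDATE:P3(v=3,ok=T), TRANSFORM:P2(v=0,ok=F), EMIT:P1(v=0,ok=F)] out:-; in:-
Tick 5: [PARSE:-, VALIDATE:-, TRANSFORM:P3(v=15,ok=T), EMIT:P2(v=0,ok=F)] out:P1(v=0); in:-
Tick 6: [PARSE:-, VALIDATE:-, TRANSFORM:-, EMIT:P3(v=15,ok=T)] out:P2(v=0); in:-
At end of tick 6: ['-', '-', '-', 'P3']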